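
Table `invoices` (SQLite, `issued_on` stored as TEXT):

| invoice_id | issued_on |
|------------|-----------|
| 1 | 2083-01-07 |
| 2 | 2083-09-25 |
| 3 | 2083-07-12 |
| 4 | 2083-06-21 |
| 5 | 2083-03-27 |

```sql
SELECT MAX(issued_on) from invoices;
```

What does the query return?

MAX over {2083-01-07, 2083-03-27, 2083-06-21, 2083-07-12, 2083-09-25}.

2083-09-25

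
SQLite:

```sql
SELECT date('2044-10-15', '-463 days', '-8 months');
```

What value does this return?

Applying '-463 days' to 2044-10-15: counting 463 days back gives 2043-07-10.
Adding -8 months to 2043-07-10 gives 2042-11-10.

2042-11-10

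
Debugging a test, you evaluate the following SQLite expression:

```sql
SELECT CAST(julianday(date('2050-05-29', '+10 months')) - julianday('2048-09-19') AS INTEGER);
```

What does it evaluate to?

921

Adding +10 months to 2050-05-29 gives 2051-03-29.
11 days remain in September 2048 after the 19th (30 − 19).
Full months from October 2048 through February 2051 contribute their day counts.
Then 29 days into March 2051.
Total: 11 + 31 + 30 + 31 + 31 + 28 + 31 + 30 + 31 + 30 + 31 + 31 + 30 + 31 + 30 + 31 + 31 + 28 + 31 + 30 + 31 + 30 + 31 + 31 + 30 + 31 + 30 + 31 + 31 + 28 + 29 = 921.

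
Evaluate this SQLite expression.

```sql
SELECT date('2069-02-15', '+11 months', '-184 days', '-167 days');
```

Adding +11 months to 2069-02-15 gives 2070-01-15.
Applying '-184 days' to 2070-01-15: counting 184 days back gives 2069-07-15.
Applying '-167 days' to 2069-07-15: counting 167 days back gives 2069-01-29.

2069-01-29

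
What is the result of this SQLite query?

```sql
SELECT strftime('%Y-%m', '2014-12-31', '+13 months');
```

First apply '+13 months': 2014-12-31 → 2016-01-31.
`%Y-%m` extracts the year-month: 2016-01.

2016-01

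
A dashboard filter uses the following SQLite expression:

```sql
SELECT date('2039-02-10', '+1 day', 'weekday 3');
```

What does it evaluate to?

Advancing 1 more day within February lands on 2039-02-11.
`weekday 3` advances to the next Wednesday; 2039-02-11 is a Friday, so it moves forward to 2039-02-16.

2039-02-16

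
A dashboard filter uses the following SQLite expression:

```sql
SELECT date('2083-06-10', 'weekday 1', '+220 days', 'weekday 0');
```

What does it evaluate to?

2084-01-23

`weekday 1` advances to the next Monday; 2083-06-10 is a Thursday, so it moves forward to 2083-06-14.
Applying '+220 days' to 2083-06-14: counting 220 days forward gives 2084-01-20.
`weekday 0` advances to the next Sunday; 2084-01-20 is a Thursday, so it moves forward to 2084-01-23.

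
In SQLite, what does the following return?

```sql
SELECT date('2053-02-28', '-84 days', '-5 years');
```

2047-12-06

Applying '-84 days' to 2053-02-28: counting 84 days back gives 2052-12-06.
Adding -5 years to 2052-12-06 gives 2047-12-06.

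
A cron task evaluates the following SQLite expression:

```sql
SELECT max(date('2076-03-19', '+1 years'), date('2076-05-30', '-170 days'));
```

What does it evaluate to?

date('2076-03-19', '+1 years') → 2077-03-19.
date('2076-05-30', '-170 days') → 2075-12-12.
Later of the two is 2077-03-19.

2077-03-19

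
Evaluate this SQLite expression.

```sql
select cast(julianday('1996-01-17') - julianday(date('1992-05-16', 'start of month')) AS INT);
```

`start of month` rewinds 1992-05-16 to 1992-05-01.
30 days remain in May 1992 after the 1st (31 − 1).
Full months from June 1992 through December 1995 contribute their day counts.
Then 17 days into January 1996.
Total: 30 + 30 + 31 + 31 + 30 + 31 + 30 + 31 + 31 + 28 + 31 + 30 + 31 + 30 + 31 + 31 + 30 + 31 + 30 + 31 + 31 + 28 + 31 + 30 + 31 + 30 + 31 + 31 + 30 + 31 + 30 + 31 + 31 + 28 + 31 + 30 + 31 + 30 + 31 + 31 + 30 + 31 + 30 + 31 + 17 = 1356.

1356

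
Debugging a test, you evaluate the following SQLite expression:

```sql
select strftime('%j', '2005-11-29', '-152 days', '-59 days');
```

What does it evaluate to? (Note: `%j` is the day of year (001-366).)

122

First apply '-152 days', '-59 days': 2005-11-29 → 2005-05-02.
Day-of-year for 2005-05-02: days since 2005-01-01 inclusive = 122, zero-padded to 122.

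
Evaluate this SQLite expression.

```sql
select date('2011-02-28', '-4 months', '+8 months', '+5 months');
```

2011-11-28

Adding -4 months to 2011-02-28 gives 2010-10-28.
Adding +8 months to 2010-10-28 gives 2011-06-28.
Adding +5 months to 2011-06-28 gives 2011-11-28.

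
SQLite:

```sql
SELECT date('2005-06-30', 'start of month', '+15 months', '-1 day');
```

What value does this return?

2006-08-31

`start of month` rewinds 2005-06-30 to 2005-06-01.
Adding +15 months to 2005-06-01 gives 2006-09-01.
Going back 1 day from 2006-09-01 reaches 2006-08-31 (last day of August, 31 days).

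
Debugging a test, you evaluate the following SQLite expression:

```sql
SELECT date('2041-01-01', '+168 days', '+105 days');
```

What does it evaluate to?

Applying '+168 days' to 2041-01-01: counting 168 days forward gives 2041-06-18.
Applying '+105 days' to 2041-06-18: counting 105 days forward gives 2041-10-01.

2041-10-01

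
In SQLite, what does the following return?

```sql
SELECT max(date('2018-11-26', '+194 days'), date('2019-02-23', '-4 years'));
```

date('2018-11-26', '+194 days') → 2019-06-08.
date('2019-02-23', '-4 years') → 2015-02-23.
Later of the two is 2019-06-08.

2019-06-08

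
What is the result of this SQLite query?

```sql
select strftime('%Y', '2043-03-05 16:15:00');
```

`%Y` extracts the 4-digit year: 2043.

2043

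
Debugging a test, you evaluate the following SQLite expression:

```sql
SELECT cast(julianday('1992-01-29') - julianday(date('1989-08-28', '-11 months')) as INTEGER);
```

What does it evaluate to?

1218

Adding -11 months to 1989-08-28 gives 1988-09-28.
2 days remain in September 1988 after the 28th (30 − 28).
Full months from October 1988 through December 1991 contribute their day counts.
Then 29 days into January 1992.
Total: 2 + 31 + 30 + 31 + 31 + 28 + 31 + 30 + 31 + 30 + 31 + 31 + 30 + 31 + 30 + 31 + 31 + 28 + 31 + 30 + 31 + 30 + 31 + 31 + 30 + 31 + 30 + 31 + 31 + 28 + 31 + 30 + 31 + 30 + 31 + 31 + 30 + 31 + 30 + 31 + 29 = 1218.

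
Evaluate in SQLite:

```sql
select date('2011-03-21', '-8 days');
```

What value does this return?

Going back 8 days within March lands on 2011-03-13.

2011-03-13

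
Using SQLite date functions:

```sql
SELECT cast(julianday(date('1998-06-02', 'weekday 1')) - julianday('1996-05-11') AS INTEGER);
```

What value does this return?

758

`weekday 1` advances to the next Monday; 1998-06-02 is a Tuesday, so it moves forward to 1998-06-08.
20 days remain in May 1996 after the 11th (31 − 11).
Full months from June 1996 through May 1998 contribute their day counts.
Then 8 days into June 1998.
Total: 20 + 30 + 31 + 31 + 30 + 31 + 30 + 31 + 31 + 28 + 31 + 30 + 31 + 30 + 31 + 31 + 30 + 31 + 30 + 31 + 31 + 28 + 31 + 30 + 31 + 8 = 758.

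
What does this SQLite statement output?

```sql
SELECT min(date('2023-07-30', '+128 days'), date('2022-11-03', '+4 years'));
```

date('2023-07-30', '+128 days') → 2023-12-05.
date('2022-11-03', '+4 years') → 2026-11-03.
Earlier of the two is 2023-12-05.

2023-12-05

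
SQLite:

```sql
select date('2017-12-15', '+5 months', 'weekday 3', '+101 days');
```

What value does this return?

2018-08-25

Adding +5 months to 2017-12-15 gives 2018-05-15.
`weekday 3` advances to the next Wednesday; 2018-05-15 is a Tuesday, so it moves forward to 2018-05-16.
Applying '+101 days' to 2018-05-16: counting 101 days forward gives 2018-08-25.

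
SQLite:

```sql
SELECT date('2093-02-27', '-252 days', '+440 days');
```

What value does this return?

Applying '-252 days' to 2093-02-27: counting 252 days back gives 2092-06-20.
Applying '+440 days' to 2092-06-20: counting 440 days forward gives 2093-09-03.

2093-09-03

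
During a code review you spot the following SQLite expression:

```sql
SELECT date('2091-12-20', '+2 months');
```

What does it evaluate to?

Adding +2 months to 2091-12-20 gives 2092-02-20.

2092-02-20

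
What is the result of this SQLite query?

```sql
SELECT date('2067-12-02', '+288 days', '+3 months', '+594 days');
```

Applying '+288 days' to 2067-12-02: counting 288 days forward gives 2068-09-15.
Adding +3 months to 2068-09-15 gives 2068-12-15.
Applying '+594 days' to 2068-12-15: counting 594 days forward gives 2070-08-01.

2070-08-01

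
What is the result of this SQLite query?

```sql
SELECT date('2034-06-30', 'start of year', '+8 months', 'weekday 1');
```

`start of year` rewinds 2034-06-30 to 2034-01-01.
Adding +8 months to 2034-01-01 gives 2034-09-01.
`weekday 1` advances to the next Monday; 2034-09-01 is a Friday, so it moves forward to 2034-09-04.

2034-09-04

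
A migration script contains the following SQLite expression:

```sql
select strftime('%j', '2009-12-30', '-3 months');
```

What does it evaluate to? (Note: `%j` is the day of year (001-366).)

273

First apply '-3 months': 2009-12-30 → 2009-09-30.
Day-of-year for 2009-09-30: days since 2009-01-01 inclusive = 273, zero-padded to 273.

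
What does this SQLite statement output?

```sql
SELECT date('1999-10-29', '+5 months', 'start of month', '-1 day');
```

2000-02-29

Adding +5 months to 1999-10-29 gives 2000-03-29.
`start of month` rewinds 2000-03-29 to 2000-03-01.
Going back 1 day from 2000-03-01 reaches 2000-02-29 (last day of February, 29 days).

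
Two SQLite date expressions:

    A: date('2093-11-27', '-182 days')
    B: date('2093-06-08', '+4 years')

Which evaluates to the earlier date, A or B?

A = 2093-05-29.
B = 2097-06-08.
A is earlier.

A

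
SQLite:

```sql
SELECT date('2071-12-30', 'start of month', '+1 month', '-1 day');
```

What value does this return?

2071-12-31

`start of month` rewinds 2071-12-30 to 2071-12-01.
Adding +1 month to 2071-12-01 gives 2072-01-01.
Going back 1 day from 2072-01-01 reaches 2071-12-31 (last day of December, 31 days).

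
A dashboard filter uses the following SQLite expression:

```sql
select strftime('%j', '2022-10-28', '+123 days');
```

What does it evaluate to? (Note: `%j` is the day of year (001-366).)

First apply '+123 days': 2022-10-28 → 2023-02-28.
Day-of-year for 2023-02-28: days since 2023-01-01 inclusive = 59, zero-padded to 059.

059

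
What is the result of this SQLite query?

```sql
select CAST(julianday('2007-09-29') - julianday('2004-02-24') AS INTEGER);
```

5 days remain in February 2004 after the 24th (29 − 24).
Full months from March 2004 through August 2007 contribute their day counts.
Then 29 days into September 2007.
Total: 5 + 31 + 30 + 31 + 30 + 31 + 31 + 30 + 31 + 30 + 31 + 31 + 28 + 31 + 30 + 31 + 30 + 31 + 31 + 30 + 31 + 30 + 31 + 31 + 28 + 31 + 30 + 31 + 30 + 31 + 31 + 30 + 31 + 30 + 31 + 31 + 28 + 31 + 30 + 31 + 30 + 31 + 31 + 29 = 1313.

1313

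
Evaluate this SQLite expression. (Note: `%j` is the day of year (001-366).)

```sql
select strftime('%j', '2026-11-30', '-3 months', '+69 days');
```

311

First apply '-3 months', '+69 days': 2026-11-30 → 2026-11-07.
Day-of-year for 2026-11-07: days since 2026-01-01 inclusive = 311, zero-padded to 311.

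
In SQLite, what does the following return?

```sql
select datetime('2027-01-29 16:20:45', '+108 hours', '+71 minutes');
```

+108 hours from 2027-01-29 16:20:45 is 2027-02-03 04:20:45 (crosses midnight).
71 minutes = 1h 11m; +71 minutes from 2027-02-03 04:20:45 is 2027-02-03 05:31:45.

2027-02-03 05:31:45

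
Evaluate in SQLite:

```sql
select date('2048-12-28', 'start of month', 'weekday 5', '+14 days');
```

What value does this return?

`start of month` rewinds 2048-12-28 to 2048-12-01.
`weekday 5` advances to the next Friday; 2048-12-01 is a Tuesday, so it moves forward to 2048-12-04.
Advancing 14 more days within December lands on 2048-12-18.

2048-12-18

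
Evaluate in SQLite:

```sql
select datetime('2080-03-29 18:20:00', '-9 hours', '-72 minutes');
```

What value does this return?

-9 hours from 2080-03-29 18:20:00 is 2080-03-29 09:20:00.
72 minutes = 1h 12m; -72 minutes from 2080-03-29 09:20:00 is 2080-03-29 08:08:00.

2080-03-29 08:08:00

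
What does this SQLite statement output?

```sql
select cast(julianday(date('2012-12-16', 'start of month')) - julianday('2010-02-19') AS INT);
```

`start of month` rewinds 2012-12-16 to 2012-12-01.
9 days remain in February 2010 after the 19th (28 − 19).
Full months from March 2010 through November 2012 contribute their day counts.
Then 1 day into December 2012.
Total: 9 + 31 + 30 + 31 + 30 + 31 + 31 + 30 + 31 + 30 + 31 + 31 + 28 + 31 + 30 + 31 + 30 + 31 + 31 + 30 + 31 + 30 + 31 + 31 + 29 + 31 + 30 + 31 + 30 + 31 + 31 + 30 + 31 + 30 + 1 = 1016.

1016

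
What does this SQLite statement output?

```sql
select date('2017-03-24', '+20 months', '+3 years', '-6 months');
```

2021-05-24

Adding +20 months to 2017-03-24 gives 2018-11-24.
Adding +3 years to 2018-11-24 gives 2021-11-24.
Adding -6 months to 2021-11-24 gives 2021-05-24.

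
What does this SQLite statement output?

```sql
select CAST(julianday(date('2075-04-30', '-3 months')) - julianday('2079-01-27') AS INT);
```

-1458

Adding -3 months to 2075-04-30 gives 2075-01-30.
1 day remains in January 2075 after the 30th (31 − 30).
Full months from February 2075 through December 2078 contribute their day counts.
Then 27 days into January 2079.
Total: 1 + 28 + 31 + 30 + 31 + 30 + 31 + 31 + 30 + 31 + 30 + 31 + 31 + 29 + 31 + 30 + 31 + 30 + 31 + 31 + 30 + 31 + 30 + 31 + 31 + 28 + 31 + 30 + 31 + 30 + 31 + 31 + 30 + 31 + 30 + 31 + 31 + 28 + 31 + 30 + 31 + 30 + 31 + 31 + 30 + 31 + 30 + 31 + 27 = 1458.
The subtraction is earlier − later, so the result is −1458 → -1458.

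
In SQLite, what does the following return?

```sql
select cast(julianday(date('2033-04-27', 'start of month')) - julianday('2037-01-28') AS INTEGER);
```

`start of month` rewinds 2033-04-27 to 2033-04-01.
29 days remain in April 2033 after the 1st (30 − 1).
Full months from May 2033 through December 2036 contribute their day counts.
Then 28 days into January 2037.
Total: 29 + 31 + 30 + 31 + 31 + 30 + 31 + 30 + 31 + 31 + 28 + 31 + 30 + 31 + 30 + 31 + 31 + 30 + 31 + 30 + 31 + 31 + 28 + 31 + 30 + 31 + 30 + 31 + 31 + 30 + 31 + 30 + 31 + 31 + 29 + 31 + 30 + 31 + 30 + 31 + 31 + 30 + 31 + 30 + 31 + 28 = 1398.
The subtraction is earlier − later, so the result is −1398 → -1398.

-1398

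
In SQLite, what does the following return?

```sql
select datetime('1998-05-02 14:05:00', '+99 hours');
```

1998-05-06 17:05:00

+99 hours from 1998-05-02 14:05:00 is 1998-05-06 17:05:00 (crosses midnight).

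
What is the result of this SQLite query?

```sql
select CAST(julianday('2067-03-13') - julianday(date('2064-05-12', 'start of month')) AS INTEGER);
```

1046

`start of month` rewinds 2064-05-12 to 2064-05-01.
30 days remain in May 2064 after the 1st (31 − 1).
Full months from June 2064 through February 2067 contribute their day counts.
Then 13 days into March 2067.
Total: 30 + 30 + 31 + 31 + 30 + 31 + 30 + 31 + 31 + 28 + 31 + 30 + 31 + 30 + 31 + 31 + 30 + 31 + 30 + 31 + 31 + 28 + 31 + 30 + 31 + 30 + 31 + 31 + 30 + 31 + 30 + 31 + 31 + 28 + 13 = 1046.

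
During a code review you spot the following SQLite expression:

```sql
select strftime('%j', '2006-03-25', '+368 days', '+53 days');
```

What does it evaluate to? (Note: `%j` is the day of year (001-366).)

140

First apply '+368 days', '+53 days': 2006-03-25 → 2007-05-20.
Day-of-year for 2007-05-20: days since 2007-01-01 inclusive = 140, zero-padded to 140.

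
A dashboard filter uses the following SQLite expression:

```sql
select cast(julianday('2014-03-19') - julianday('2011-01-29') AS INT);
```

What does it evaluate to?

2 days remain in January 2011 after the 29th (31 − 29).
Full months from February 2011 through February 2014 contribute their day counts.
Then 19 days into March 2014.
Total: 2 + 28 + 31 + 30 + 31 + 30 + 31 + 31 + 30 + 31 + 30 + 31 + 31 + 29 + 31 + 30 + 31 + 30 + 31 + 31 + 30 + 31 + 30 + 31 + 31 + 28 + 31 + 30 + 31 + 30 + 31 + 31 + 30 + 31 + 30 + 31 + 31 + 28 + 19 = 1145.

1145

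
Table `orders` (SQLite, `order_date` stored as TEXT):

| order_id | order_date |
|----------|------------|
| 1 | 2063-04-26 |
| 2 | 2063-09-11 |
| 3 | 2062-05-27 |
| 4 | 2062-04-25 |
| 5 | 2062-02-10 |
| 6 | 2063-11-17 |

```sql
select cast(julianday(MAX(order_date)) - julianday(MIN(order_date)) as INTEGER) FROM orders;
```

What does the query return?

645

MIN = 2062-02-10, MAX = 2063-11-17.
18 days remain in February 2062 after the 10th (28 − 10).
Full months from March 2062 through October 2063 contribute their day counts.
Then 17 days into November 2063.
Total: 18 + 31 + 30 + 31 + 30 + 31 + 31 + 30 + 31 + 30 + 31 + 31 + 28 + 31 + 30 + 31 + 30 + 31 + 31 + 30 + 31 + 17 = 645.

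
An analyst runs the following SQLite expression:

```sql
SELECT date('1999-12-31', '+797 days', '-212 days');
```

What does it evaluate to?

2001-08-07

Applying '+797 days' to 1999-12-31: counting 797 days forward gives 2002-03-07.
Applying '-212 days' to 2002-03-07: counting 212 days back gives 2001-08-07.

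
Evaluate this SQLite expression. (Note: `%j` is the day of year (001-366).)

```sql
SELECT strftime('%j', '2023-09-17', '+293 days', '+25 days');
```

213

First apply '+293 days', '+25 days': 2023-09-17 → 2024-07-31.
Day-of-year for 2024-07-31: days since 2024-01-01 inclusive = 213, zero-padded to 213.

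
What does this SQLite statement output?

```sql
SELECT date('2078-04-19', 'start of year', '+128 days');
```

`start of year` rewinds 2078-04-19 to 2078-01-01.
Applying '+128 days' to 2078-01-01: counting 128 days forward gives 2078-05-09.

2078-05-09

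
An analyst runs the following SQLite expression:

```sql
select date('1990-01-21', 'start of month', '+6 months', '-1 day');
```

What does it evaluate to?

`start of month` rewinds 1990-01-21 to 1990-01-01.
Adding +6 months to 1990-01-01 gives 1990-07-01.
Going back 1 day from 1990-07-01 reaches 1990-06-30 (last day of June, 30 days).

1990-06-30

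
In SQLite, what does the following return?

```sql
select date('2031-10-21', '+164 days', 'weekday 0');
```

Applying '+164 days' to 2031-10-21: counting 164 days forward gives 2032-04-02.
`weekday 0` advances to the next Sunday; 2032-04-02 is a Friday, so it moves forward to 2032-04-04.

2032-04-04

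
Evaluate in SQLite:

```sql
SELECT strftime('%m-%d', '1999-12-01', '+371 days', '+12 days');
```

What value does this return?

12-18

First apply '+371 days', '+12 days': 1999-12-01 → 2000-12-18.
`%m-%d` extracts the month-day: 12-18.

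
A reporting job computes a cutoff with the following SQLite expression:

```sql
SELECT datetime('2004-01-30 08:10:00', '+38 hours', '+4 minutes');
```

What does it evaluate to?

2004-01-31 22:14:00

+38 hours from 2004-01-30 08:10:00 is 2004-01-31 22:10:00 (crosses midnight).
+4 minutes from 2004-01-31 22:10:00 is 2004-01-31 22:14:00.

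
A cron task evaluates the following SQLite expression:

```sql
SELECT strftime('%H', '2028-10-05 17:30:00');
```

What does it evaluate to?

`%H` extracts the 2-digit hour (00-23): 17.

17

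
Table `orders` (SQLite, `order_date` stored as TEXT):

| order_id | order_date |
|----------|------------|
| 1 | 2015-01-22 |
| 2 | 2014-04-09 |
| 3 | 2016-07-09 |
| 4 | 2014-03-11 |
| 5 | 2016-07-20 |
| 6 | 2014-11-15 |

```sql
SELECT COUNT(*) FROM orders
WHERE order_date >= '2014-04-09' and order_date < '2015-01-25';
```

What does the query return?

Rows in [2014-04-09, 2015-01-25): 2015-01-22, 2014-04-09, 2014-11-15 → 3 rows.

3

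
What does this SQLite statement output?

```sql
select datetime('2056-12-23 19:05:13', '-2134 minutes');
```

2056-12-22 07:31:13

2134 minutes = 35h 34m; -2134 minutes from 2056-12-23 19:05:13 is 2056-12-22 07:31:13 (crosses midnight).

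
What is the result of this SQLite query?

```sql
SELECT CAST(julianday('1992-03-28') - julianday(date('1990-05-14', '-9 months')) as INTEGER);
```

Adding -9 months to 1990-05-14 gives 1989-08-14.
17 days remain in August 1989 after the 14th (31 − 14).
Full months from September 1989 through February 1992 contribute their day counts.
Then 28 days into March 1992.
Total: 17 + 30 + 31 + 30 + 31 + 31 + 28 + 31 + 30 + 31 + 30 + 31 + 31 + 30 + 31 + 30 + 31 + 31 + 28 + 31 + 30 + 31 + 30 + 31 + 31 + 30 + 31 + 30 + 31 + 31 + 29 + 28 = 957.

957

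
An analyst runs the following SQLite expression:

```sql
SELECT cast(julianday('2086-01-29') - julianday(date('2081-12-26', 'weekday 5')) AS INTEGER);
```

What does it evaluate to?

1495

`weekday 5` advances to the next Friday; 2081-12-26 is already a Friday, so it stays at 2081-12-26.
5 days remain in December 2081 after the 26th (31 − 26).
Full months from January 2082 through December 2085 contribute their day counts.
Then 29 days into January 2086.
Total: 5 + 31 + 28 + 31 + 30 + 31 + 30 + 31 + 31 + 30 + 31 + 30 + 31 + 31 + 28 + 31 + 30 + 31 + 30 + 31 + 31 + 30 + 31 + 30 + 31 + 31 + 29 + 31 + 30 + 31 + 30 + 31 + 31 + 30 + 31 + 30 + 31 + 31 + 28 + 31 + 30 + 31 + 30 + 31 + 31 + 30 + 31 + 30 + 31 + 29 = 1495.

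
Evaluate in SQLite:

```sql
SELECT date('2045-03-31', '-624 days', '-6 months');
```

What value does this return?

2043-01-16

Applying '-624 days' to 2045-03-31: counting 624 days back gives 2043-07-16.
Adding -6 months to 2043-07-16 gives 2043-01-16.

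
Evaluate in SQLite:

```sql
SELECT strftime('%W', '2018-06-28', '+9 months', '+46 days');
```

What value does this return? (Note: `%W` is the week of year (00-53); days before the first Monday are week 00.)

First apply '+9 months', '+46 days': 2018-06-28 → 2019-05-13.
2019-05-13 is a Monday. SQLite's %W counts Mondays since the year started; the result is 19.

19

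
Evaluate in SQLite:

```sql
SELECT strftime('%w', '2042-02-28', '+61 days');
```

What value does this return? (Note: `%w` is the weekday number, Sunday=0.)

First apply '+61 days': 2042-02-28 → 2042-04-30.
2042-04-30 is a Wednesday; with Sunday=0 that is 3.

3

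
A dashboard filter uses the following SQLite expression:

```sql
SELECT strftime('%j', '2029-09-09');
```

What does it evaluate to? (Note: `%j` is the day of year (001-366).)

Day-of-year for 2029-09-09: days since 2029-01-01 inclusive = 252, zero-padded to 252.

252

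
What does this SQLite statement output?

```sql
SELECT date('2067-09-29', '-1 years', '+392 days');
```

Adding -1 year to 2067-09-29 gives 2066-09-29.
Applying '+392 days' to 2066-09-29: counting 392 days forward gives 2067-10-26.

2067-10-26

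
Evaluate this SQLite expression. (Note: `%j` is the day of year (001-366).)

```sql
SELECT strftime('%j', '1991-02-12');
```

043

Day-of-year for 1991-02-12: days since 1991-01-01 inclusive = 43, zero-padded to 043.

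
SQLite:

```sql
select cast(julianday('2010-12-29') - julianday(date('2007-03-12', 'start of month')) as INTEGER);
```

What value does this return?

1399

`start of month` rewinds 2007-03-12 to 2007-03-01.
30 days remain in March 2007 after the 1st (31 − 1).
Full months from April 2007 through November 2010 contribute their day counts.
Then 29 days into December 2010.
Total: 30 + 30 + 31 + 30 + 31 + 31 + 30 + 31 + 30 + 31 + 31 + 29 + 31 + 30 + 31 + 30 + 31 + 31 + 30 + 31 + 30 + 31 + 31 + 28 + 31 + 30 + 31 + 30 + 31 + 31 + 30 + 31 + 30 + 31 + 31 + 28 + 31 + 30 + 31 + 30 + 31 + 31 + 30 + 31 + 30 + 29 = 1399.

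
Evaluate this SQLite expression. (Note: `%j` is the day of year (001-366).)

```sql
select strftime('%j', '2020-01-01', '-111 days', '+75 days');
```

330

First apply '-111 days', '+75 days': 2020-01-01 → 2019-11-26.
Day-of-year for 2019-11-26: days since 2019-01-01 inclusive = 330, zero-padded to 330.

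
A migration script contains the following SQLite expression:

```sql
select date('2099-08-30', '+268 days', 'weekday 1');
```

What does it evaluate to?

2100-05-31

Applying '+268 days' to 2099-08-30: counting 268 days forward gives 2100-05-25.
`weekday 1` advances to the next Monday; 2100-05-25 is a Tuesday, so it moves forward to 2100-05-31.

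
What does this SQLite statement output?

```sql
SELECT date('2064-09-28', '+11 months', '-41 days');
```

2065-07-18

Adding +11 months to 2064-09-28 gives 2065-08-28.
Applying '-41 days' to 2065-08-28: counting 41 days back gives 2065-07-18.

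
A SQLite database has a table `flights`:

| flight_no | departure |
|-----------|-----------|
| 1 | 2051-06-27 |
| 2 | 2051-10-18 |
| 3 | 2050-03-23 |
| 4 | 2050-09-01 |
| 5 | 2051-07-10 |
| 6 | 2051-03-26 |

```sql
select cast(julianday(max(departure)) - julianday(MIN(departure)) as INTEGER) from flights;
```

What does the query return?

574

MIN = 2050-03-23, MAX = 2051-10-18.
8 days remain in March 2050 after the 23rd (31 − 23).
Full months from April 2050 through September 2051 contribute their day counts.
Then 18 days into October 2051.
Total: 8 + 30 + 31 + 30 + 31 + 31 + 30 + 31 + 30 + 31 + 31 + 28 + 31 + 30 + 31 + 30 + 31 + 31 + 30 + 18 = 574.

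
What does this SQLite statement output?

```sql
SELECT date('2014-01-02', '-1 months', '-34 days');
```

2013-10-29

Adding -1 month to 2014-01-02 gives 2013-12-02.
Going back 2 days from 2013-12-02 reaches 2013-11-30 (last day of November, 30 days).
Going back 30 days from 2013-11-30 reaches 2013-10-31 (last day of October, 31 days).
Going back 2 days within October lands on 2013-10-29.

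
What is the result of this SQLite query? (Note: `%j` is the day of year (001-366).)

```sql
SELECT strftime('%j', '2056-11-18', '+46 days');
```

First apply '+46 days': 2056-11-18 → 2057-01-03.
Day-of-year for 2057-01-03: days since 2057-01-01 inclusive = 3, zero-padded to 003.

003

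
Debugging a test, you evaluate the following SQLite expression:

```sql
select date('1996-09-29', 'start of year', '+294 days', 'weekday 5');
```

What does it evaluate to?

1996-10-25

`start of year` rewinds 1996-09-29 to 1996-01-01.
Applying '+294 days' to 1996-01-01: counting 294 days forward gives 1996-10-21.
`weekday 5` advances to the next Friday; 1996-10-21 is a Monday, so it moves forward to 1996-10-25.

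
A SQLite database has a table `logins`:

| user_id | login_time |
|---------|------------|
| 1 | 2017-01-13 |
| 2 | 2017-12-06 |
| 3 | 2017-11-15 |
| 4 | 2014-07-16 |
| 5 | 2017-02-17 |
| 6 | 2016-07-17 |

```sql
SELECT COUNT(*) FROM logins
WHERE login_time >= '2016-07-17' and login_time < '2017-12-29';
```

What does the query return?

5

Rows in [2016-07-17, 2017-12-29): 2017-01-13, 2017-12-06, 2017-11-15, 2017-02-17, 2016-07-17 → 5 rows.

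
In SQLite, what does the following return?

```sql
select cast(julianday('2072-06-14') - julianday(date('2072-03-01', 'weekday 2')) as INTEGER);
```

`weekday 2` advances to the next Tuesday; 2072-03-01 is already a Tuesday, so it stays at 2072-03-01.
30 days remain in March 2072 after the 1st (31 − 1).
April 2072: 30 days.
May 2072: 31 days.
Then 14 days into June 2072.
Total: 30 + 30 + 31 + 14 = 105.

105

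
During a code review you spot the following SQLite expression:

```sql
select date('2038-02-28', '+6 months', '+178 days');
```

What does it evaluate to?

Adding +6 months to 2038-02-28 gives 2038-08-28.
Applying '+178 days' to 2038-08-28: counting 178 days forward gives 2039-02-22.

2039-02-22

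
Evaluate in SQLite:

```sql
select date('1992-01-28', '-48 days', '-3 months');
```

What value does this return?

Applying '-48 days' to 1992-01-28: counting 48 days back gives 1991-12-11.
Adding -3 months to 1991-12-11 gives 1991-09-11.

1991-09-11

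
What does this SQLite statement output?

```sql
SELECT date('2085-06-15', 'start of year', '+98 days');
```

2085-04-09

`start of year` rewinds 2085-06-15 to 2085-01-01.
Applying '+98 days' to 2085-01-01: counting 98 days forward gives 2085-04-09.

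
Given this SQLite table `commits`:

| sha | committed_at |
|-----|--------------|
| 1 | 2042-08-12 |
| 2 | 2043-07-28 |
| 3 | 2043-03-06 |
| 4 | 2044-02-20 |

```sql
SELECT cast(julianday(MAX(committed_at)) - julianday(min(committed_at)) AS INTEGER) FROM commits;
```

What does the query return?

557

MIN = 2042-08-12, MAX = 2044-02-20.
19 days remain in August 2042 after the 12th (31 − 12).
Full months from September 2042 through January 2044 contribute their day counts.
Then 20 days into February 2044.
Total: 19 + 30 + 31 + 30 + 31 + 31 + 28 + 31 + 30 + 31 + 30 + 31 + 31 + 30 + 31 + 30 + 31 + 31 + 20 = 557.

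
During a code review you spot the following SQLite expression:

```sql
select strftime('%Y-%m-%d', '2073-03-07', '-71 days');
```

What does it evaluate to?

2072-12-26

First apply '-71 days': 2073-03-07 → 2072-12-26.
`%Y-%m-%d` extracts the ISO date: 2072-12-26.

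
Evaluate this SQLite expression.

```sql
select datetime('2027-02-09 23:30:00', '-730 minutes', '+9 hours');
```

2027-02-09 20:20:00

730 minutes = 12h 10m; -730 minutes from 2027-02-09 23:30:00 is 2027-02-09 11:20:00.
+9 hours from 2027-02-09 11:20:00 is 2027-02-09 20:20:00.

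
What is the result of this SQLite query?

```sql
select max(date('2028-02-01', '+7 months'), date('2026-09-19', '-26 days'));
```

date('2028-02-01', '+7 months') → 2028-09-01.
date('2026-09-19', '-26 days') → 2026-08-24.
Later of the two is 2028-09-01.

2028-09-01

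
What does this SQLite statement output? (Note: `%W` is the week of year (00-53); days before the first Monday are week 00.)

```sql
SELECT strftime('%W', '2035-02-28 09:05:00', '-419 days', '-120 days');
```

36

First apply '-419 days', '-120 days': 2035-02-28 09:05:00 → 2033-09-07 09:05:00.
2033-09-07 is a Wednesday. SQLite's %W counts Mondays since the year started; the result is 36.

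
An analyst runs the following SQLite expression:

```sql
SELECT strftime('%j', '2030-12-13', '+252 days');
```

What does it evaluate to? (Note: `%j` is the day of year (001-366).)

234

First apply '+252 days': 2030-12-13 → 2031-08-22.
Day-of-year for 2031-08-22: days since 2031-01-01 inclusive = 234, zero-padded to 234.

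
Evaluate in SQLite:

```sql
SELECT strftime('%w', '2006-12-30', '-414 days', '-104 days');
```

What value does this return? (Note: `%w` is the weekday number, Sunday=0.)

6

First apply '-414 days', '-104 days': 2006-12-30 → 2005-07-30.
2005-07-30 is a Saturday; with Sunday=0 that is 6.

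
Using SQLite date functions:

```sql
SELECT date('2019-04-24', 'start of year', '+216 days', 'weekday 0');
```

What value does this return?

2019-08-11

`start of year` rewinds 2019-04-24 to 2019-01-01.
Applying '+216 days' to 2019-01-01: counting 216 days forward gives 2019-08-05.
`weekday 0` advances to the next Sunday; 2019-08-05 is a Monday, so it moves forward to 2019-08-11.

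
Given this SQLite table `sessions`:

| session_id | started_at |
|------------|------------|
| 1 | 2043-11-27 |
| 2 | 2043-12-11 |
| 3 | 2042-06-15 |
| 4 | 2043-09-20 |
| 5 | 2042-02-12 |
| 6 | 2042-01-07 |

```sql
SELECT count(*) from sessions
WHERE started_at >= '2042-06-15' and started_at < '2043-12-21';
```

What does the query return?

4

Rows in [2042-06-15, 2043-12-21): 2043-11-27, 2043-12-11, 2042-06-15, 2043-09-20 → 4 rows.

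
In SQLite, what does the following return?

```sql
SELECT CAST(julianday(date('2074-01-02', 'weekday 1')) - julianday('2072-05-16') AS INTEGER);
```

602

`weekday 1` advances to the next Monday; 2074-01-02 is a Tuesday, so it moves forward to 2074-01-08.
15 days remain in May 2072 after the 16th (31 − 16).
Full months from June 2072 through December 2073 contribute their day counts.
Then 8 days into January 2074.
Total: 15 + 30 + 31 + 31 + 30 + 31 + 30 + 31 + 31 + 28 + 31 + 30 + 31 + 30 + 31 + 31 + 30 + 31 + 30 + 31 + 8 = 602.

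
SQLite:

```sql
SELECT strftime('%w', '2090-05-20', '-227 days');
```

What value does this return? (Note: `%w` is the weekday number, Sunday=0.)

First apply '-227 days': 2090-05-20 → 2089-10-05.
2089-10-05 is a Wednesday; with Sunday=0 that is 3.

3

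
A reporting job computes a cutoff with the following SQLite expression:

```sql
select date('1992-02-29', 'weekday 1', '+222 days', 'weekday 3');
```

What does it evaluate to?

`weekday 1` advances to the next Monday; 1992-02-29 is a Saturday, so it moves forward to 1992-03-02.
Applying '+222 days' to 1992-03-02: counting 222 days forward gives 1992-10-10.
`weekday 3` advances to the next Wednesday; 1992-10-10 is a Saturday, so it moves forward to 1992-10-14.

1992-10-14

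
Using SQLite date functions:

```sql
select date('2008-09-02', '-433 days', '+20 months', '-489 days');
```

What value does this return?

Applying '-433 days' to 2008-09-02: counting 433 days back gives 2007-06-27.
Adding +20 months to 2007-06-27 gives 2009-02-27.
Applying '-489 days' to 2009-02-27: counting 489 days back gives 2007-10-27.

2007-10-27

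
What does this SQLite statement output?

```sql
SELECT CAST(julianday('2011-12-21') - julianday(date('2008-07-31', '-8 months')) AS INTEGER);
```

1481

Adding -8 months to 2008-07-31 targets 2007-11-31. November 2007 has only 30 days, so SQLite normalizes the 1-day overflow forward to 2007-12-01.
30 days remain in December 2007 after the 1st (31 − 1).
Full months from January 2008 through November 2011 contribute their day counts.
Then 21 days into December 2011.
Total: 30 + 31 + 29 + 31 + 30 + 31 + 30 + 31 + 31 + 30 + 31 + 30 + 31 + 31 + 28 + 31 + 30 + 31 + 30 + 31 + 31 + 30 + 31 + 30 + 31 + 31 + 28 + 31 + 30 + 31 + 30 + 31 + 31 + 30 + 31 + 30 + 31 + 31 + 28 + 31 + 30 + 31 + 30 + 31 + 31 + 30 + 31 + 30 + 21 = 1481.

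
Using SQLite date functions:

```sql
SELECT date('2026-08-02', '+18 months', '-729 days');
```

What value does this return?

Adding +18 months to 2026-08-02 gives 2028-02-02.
Applying '-729 days' to 2028-02-02: counting 729 days back gives 2026-02-03.

2026-02-03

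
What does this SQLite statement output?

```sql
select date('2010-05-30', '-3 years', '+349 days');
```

Adding -3 years to 2010-05-30 gives 2007-05-30.
Applying '+349 days' to 2007-05-30: counting 349 days forward gives 2008-05-13.

2008-05-13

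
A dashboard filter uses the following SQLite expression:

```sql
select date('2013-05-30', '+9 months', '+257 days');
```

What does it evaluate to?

Adding +9 months to 2013-05-30 targets 2014-02-30. February 2014 has only 28 days, so SQLite normalizes the 2-day overflow forward to 2014-03-02.
Applying '+257 days' to 2014-03-02: counting 257 days forward gives 2014-11-14.

2014-11-14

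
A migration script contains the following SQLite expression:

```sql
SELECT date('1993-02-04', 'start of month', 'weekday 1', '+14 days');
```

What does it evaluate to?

1993-02-15

`start of month` rewinds 1993-02-04 to 1993-02-01.
`weekday 1` advances to the next Monday; 1993-02-01 is already a Monday, so it stays at 1993-02-01.
Advancing 14 more days within February lands on 1993-02-15.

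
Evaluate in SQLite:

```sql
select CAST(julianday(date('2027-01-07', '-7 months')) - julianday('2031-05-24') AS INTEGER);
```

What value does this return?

-1812

Adding -7 months to 2027-01-07 gives 2026-06-07.
23 days remain in June 2026 after the 7th (30 − 7).
Full months from July 2026 through April 2031 contribute their day counts.
Then 24 days into May 2031.
Total: 23 + 31 + 31 + 30 + 31 + 30 + 31 + 31 + 28 + 31 + 30 + 31 + 30 + 31 + 31 + 30 + 31 + 30 + 31 + 31 + 29 + 31 + 30 + 31 + 30 + 31 + 31 + 30 + 31 + 30 + 31 + 31 + 28 + 31 + 30 + 31 + 30 + 31 + 31 + 30 + 31 + 30 + 31 + 31 + 28 + 31 + 30 + 31 + 30 + 31 + 31 + 30 + 31 + 30 + 31 + 31 + 28 + 31 + 30 + 24 = 1812.
The subtraction is earlier − later, so the result is −1812 → -1812.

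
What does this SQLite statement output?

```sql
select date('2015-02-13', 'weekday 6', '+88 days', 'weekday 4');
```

2015-05-14

`weekday 6` advances to the next Saturday; 2015-02-13 is a Friday, so it moves forward to 2015-02-14.
Applying '+88 days' to 2015-02-14: counting 88 days forward gives 2015-05-13.
`weekday 4` advances to the next Thursday; 2015-05-13 is a Wednesday, so it moves forward to 2015-05-14.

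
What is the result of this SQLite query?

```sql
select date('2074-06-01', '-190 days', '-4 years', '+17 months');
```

Applying '-190 days' to 2074-06-01: counting 190 days back gives 2073-11-23.
Adding -4 years to 2073-11-23 gives 2069-11-23.
Adding +17 months to 2069-11-23 gives 2071-04-23.

2071-04-23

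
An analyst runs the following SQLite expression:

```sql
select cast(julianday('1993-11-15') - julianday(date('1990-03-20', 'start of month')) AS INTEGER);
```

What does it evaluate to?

1355

`start of month` rewinds 1990-03-20 to 1990-03-01.
30 days remain in March 1990 after the 1st (31 − 1).
Full months from April 1990 through October 1993 contribute their day counts.
Then 15 days into November 1993.
Total: 30 + 30 + 31 + 30 + 31 + 31 + 30 + 31 + 30 + 31 + 31 + 28 + 31 + 30 + 31 + 30 + 31 + 31 + 30 + 31 + 30 + 31 + 31 + 29 + 31 + 30 + 31 + 30 + 31 + 31 + 30 + 31 + 30 + 31 + 31 + 28 + 31 + 30 + 31 + 30 + 31 + 31 + 30 + 31 + 15 = 1355.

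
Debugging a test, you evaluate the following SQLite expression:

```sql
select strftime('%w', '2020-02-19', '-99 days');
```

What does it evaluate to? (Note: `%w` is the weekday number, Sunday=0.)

2

First apply '-99 days': 2020-02-19 → 2019-11-12.
2019-11-12 is a Tuesday; with Sunday=0 that is 2.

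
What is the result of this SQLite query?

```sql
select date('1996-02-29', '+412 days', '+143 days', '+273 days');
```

1998-06-06

Applying '+412 days' to 1996-02-29: counting 412 days forward gives 1997-04-16.
Applying '+143 days' to 1997-04-16: counting 143 days forward gives 1997-09-06.
Applying '+273 days' to 1997-09-06: counting 273 days forward gives 1998-06-06.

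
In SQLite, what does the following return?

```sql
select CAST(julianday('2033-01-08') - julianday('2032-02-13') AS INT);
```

330

16 days remain in February 2032 after the 13th (29 − 13).
Full months from March 2032 through December 2032 contribute their day counts.
Then 8 days into January 2033.
Total: 16 + 31 + 30 + 31 + 30 + 31 + 31 + 30 + 31 + 30 + 31 + 8 = 330.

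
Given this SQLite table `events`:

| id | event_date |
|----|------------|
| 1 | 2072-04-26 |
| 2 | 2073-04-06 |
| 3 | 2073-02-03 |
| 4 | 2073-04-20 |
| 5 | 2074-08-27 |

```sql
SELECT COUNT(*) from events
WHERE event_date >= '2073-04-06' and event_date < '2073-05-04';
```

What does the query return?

Rows in [2073-04-06, 2073-05-04): 2073-04-06, 2073-04-20 → 2 rows.

2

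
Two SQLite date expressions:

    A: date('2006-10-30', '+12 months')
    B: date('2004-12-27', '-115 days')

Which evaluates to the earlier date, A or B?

B

A = 2007-10-30.
B = 2004-09-03.
B is earlier.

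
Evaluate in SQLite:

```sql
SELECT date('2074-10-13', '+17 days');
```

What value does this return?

Advancing 17 more days within October lands on 2074-10-30.

2074-10-30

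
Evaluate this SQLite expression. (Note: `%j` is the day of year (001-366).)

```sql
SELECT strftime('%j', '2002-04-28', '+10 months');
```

First apply '+10 months': 2002-04-28 → 2003-02-28.
Day-of-year for 2003-02-28: days since 2003-01-01 inclusive = 59, zero-padded to 059.

059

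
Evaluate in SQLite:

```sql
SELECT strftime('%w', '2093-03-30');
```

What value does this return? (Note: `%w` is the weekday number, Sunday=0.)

1

2093-03-30 is a Monday; with Sunday=0 that is 1.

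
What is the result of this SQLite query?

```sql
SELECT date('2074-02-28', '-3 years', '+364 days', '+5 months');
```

2072-07-27

Adding -3 years to 2074-02-28 gives 2071-02-28.
Applying '+364 days' to 2071-02-28: counting 364 days forward gives 2072-02-27.
Adding +5 months to 2072-02-27 gives 2072-07-27.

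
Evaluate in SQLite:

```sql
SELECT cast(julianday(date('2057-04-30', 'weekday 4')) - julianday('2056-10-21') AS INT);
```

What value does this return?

194

`weekday 4` advances to the next Thursday; 2057-04-30 is a Monday, so it moves forward to 2057-05-03.
10 days remain in October 2056 after the 21st (31 − 21).
Full months from November 2056 through April 2057 contribute their day counts.
Then 3 days into May 2057.
Total: 10 + 30 + 31 + 31 + 28 + 31 + 30 + 3 = 194.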